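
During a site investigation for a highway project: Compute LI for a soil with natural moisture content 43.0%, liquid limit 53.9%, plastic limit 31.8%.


Result: 0.507

Derivation:
First compute the plasticity index:
PI = LL - PL = 53.9 - 31.8 = 22.1
Then compute the liquidity index:
LI = (w - PL) / PI
LI = (43.0 - 31.8) / 22.1
LI = 0.507


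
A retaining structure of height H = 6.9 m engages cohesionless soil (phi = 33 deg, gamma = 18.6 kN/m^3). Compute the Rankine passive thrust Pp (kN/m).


Compute passive earth pressure coefficient:
Kp = tan^2(45 + phi/2) = tan^2(61.5) = 3.39212
Compute passive force:
Pp = 0.5 * Kp * gamma * H^2
Pp = 0.5 * 3.39212 * 18.6 * 6.9^2
Pp = 1501.94 kN/m


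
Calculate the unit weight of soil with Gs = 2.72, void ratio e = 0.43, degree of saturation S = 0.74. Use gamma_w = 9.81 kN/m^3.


Result: 20.842 kN/m^3

Derivation:
Using gamma = gamma_w * (Gs + S*e) / (1 + e)
Numerator: Gs + S*e = 2.72 + 0.74*0.43 = 3.0382
Denominator: 1 + e = 1 + 0.43 = 1.43
gamma = 9.81 * 3.0382 / 1.43
gamma = 20.842 kN/m^3


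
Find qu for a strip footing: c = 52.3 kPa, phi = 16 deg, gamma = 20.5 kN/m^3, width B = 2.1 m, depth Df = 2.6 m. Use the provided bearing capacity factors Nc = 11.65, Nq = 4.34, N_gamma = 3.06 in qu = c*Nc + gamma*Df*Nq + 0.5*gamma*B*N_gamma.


Compute qu = c*Nc + gamma*Df*Nq + 0.5*gamma*B*N_gamma
Term 1: 52.3 * 11.65 = 609.295
Term 2: 20.5 * 2.6 * 4.34 = 231.322
Term 3: 0.5 * 20.5 * 2.1 * 3.06 = 65.8665
qu = 609.295 + 231.322 + 65.8665
qu = 906.48 kPa


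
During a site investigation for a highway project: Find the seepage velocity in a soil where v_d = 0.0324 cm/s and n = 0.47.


Using v_s = v_d / n
v_s = 0.0324 / 0.47
v_s = 0.06894 cm/s


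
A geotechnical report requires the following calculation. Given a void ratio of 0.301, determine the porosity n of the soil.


Result: 0.2314

Derivation:
Using the relation n = e / (1 + e)
n = 0.301 / (1 + 0.301)
n = 0.301 / 1.301
n = 0.2314


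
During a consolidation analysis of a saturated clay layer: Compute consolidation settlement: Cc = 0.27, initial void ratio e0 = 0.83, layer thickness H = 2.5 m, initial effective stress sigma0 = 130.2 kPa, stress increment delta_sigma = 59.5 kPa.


Result: 0.0603 m

Derivation:
Using Sc = Cc * H / (1 + e0) * log10((sigma0 + delta_sigma) / sigma0)
Stress ratio = (130.2 + 59.5) / 130.2 = 1.45699
log10(1.45699) = 0.163456
Cc * H / (1 + e0) = 0.27 * 2.5 / (1 + 0.83) = 0.368852
Sc = 0.368852 * 0.163456
Sc = 0.0603 m


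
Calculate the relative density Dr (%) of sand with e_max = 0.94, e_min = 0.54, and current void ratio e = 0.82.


Result: 30.0 %

Derivation:
Using Dr = (e_max - e) / (e_max - e_min) * 100
e_max - e = 0.94 - 0.82 = 0.12
e_max - e_min = 0.94 - 0.54 = 0.4
Dr = 0.12 / 0.4 * 100
Dr = 30.0 %


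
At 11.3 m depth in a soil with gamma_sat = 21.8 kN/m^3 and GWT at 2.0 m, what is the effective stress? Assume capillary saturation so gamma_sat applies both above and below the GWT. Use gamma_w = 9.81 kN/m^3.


Total stress = gamma_sat * depth
sigma = 21.8 * 11.3 = 246.34 kPa
Pore water pressure u = gamma_w * (depth - d_wt)
u = 9.81 * (11.3 - 2.0) = 91.233 kPa
Effective stress = sigma - u
sigma' = 246.34 - 91.233 = 155.11 kPa


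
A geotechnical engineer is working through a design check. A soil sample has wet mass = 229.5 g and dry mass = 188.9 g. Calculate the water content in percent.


Using w = (m_wet - m_dry) / m_dry * 100
m_wet - m_dry = 229.5 - 188.9 = 40.6 g
w = 40.6 / 188.9 * 100
w = 21.49 %


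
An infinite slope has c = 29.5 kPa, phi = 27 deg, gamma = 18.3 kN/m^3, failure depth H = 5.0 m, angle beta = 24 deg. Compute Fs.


Using Fs = c / (gamma*H*sin(beta)*cos(beta)) + tan(phi)/tan(beta)
Cohesion contribution = 29.5 / (18.3*5.0*sin(24)*cos(24))
Cohesion contribution = 0.867676
Friction contribution = tan(27)/tan(24) = 1.14441
Fs = 0.867676 + 1.14441
Fs = 2.012


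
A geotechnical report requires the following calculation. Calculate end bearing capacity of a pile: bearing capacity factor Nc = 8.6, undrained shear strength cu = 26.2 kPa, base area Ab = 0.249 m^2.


Using Qb = Nc * cu * Ab
Qb = 8.6 * 26.2 * 0.249
Qb = 56.1 kN


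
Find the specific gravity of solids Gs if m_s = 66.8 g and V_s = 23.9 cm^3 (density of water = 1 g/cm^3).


Using Gs = m_s / (V_s * rho_w)
Since rho_w = 1 g/cm^3:
Gs = 66.8 / 23.9
Gs = 2.795


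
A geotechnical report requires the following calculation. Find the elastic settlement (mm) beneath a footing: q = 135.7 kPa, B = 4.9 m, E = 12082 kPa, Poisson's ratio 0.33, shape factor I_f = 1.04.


Result: 51.003 mm

Derivation:
Using Se = q * B * (1 - nu^2) * I_f / E
1 - nu^2 = 1 - 0.33^2 = 0.8911
Se = 135.7 * 4.9 * 0.8911 * 1.04 / 12082
Se = 0.051003 m
Convert to mm: Se = 0.051003 * 1000 = 51.003 mm


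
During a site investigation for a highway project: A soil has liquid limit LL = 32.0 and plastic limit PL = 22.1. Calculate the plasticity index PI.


Result: 9.9

Derivation:
Using PI = LL - PL
PI = 32.0 - 22.1
PI = 9.9


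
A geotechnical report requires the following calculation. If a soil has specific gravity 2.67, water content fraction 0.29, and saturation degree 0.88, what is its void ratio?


Using the relation e = Gs * w / S
e = 2.67 * 0.29 / 0.88
e = 0.8799


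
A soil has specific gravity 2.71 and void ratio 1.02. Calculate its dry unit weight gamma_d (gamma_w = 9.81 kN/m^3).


Using gamma_d = Gs * gamma_w / (1 + e)
gamma_d = 2.71 * 9.81 / (1 + 1.02)
gamma_d = 2.71 * 9.81 / 2.02
gamma_d = 13.161 kN/m^3


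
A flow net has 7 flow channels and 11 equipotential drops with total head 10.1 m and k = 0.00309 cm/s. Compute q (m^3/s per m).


Convert k to m/s for unit consistency with H:
k = 0.00309 cm/s = 0.00309 / 100 m/s = 3.09e-05 m/s
Using q = k * H * Nf / Nd
Nf / Nd = 7 / 11 = 0.6364
q = 3.09e-05 * 10.1 * 0.6364
q = 0.0001986 m^3/s per m


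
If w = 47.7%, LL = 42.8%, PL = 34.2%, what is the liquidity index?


Result: 1.57

Derivation:
First compute the plasticity index:
PI = LL - PL = 42.8 - 34.2 = 8.6
Then compute the liquidity index:
LI = (w - PL) / PI
LI = (47.7 - 34.2) / 8.6
LI = 1.57


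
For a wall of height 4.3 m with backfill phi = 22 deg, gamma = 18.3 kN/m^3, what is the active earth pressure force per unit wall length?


Compute active earth pressure coefficient:
Ka = tan^2(45 - phi/2) = tan^2(34.0) = 0.454962
Compute active force:
Pa = 0.5 * Ka * gamma * H^2
Pa = 0.5 * 0.454962 * 18.3 * 4.3^2
Pa = 76.97 kN/m


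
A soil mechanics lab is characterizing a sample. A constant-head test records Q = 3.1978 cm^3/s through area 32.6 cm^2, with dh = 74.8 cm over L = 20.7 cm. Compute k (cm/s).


Compute hydraulic gradient:
i = dh / L = 74.8 / 20.7 = 3.61353
Then apply Darcy's law:
k = Q / (A * i)
k = 3.1978 / (32.6 * 3.61353)
k = 3.1978 / 117.801
k = 0.027146 cm/s


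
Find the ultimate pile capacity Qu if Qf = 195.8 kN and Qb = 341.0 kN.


Result: 536.8 kN

Derivation:
Using Qu = Qf + Qb
Qu = 195.8 + 341.0
Qu = 536.8 kN


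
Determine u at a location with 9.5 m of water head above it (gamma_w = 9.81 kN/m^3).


Using u = gamma_w * h_w
u = 9.81 * 9.5
u = 93.2 kPa


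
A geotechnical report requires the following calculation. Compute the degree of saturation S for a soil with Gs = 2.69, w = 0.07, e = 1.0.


Result: 0.1883

Derivation:
Using S = Gs * w / e
S = 2.69 * 0.07 / 1.0
S = 0.1883


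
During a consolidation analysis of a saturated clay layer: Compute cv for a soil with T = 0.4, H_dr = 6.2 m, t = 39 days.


Using cv = T * H_dr^2 / t
H_dr^2 = 6.2^2 = 38.44
cv = 0.4 * 38.44 / 39
cv = 0.39426 m^2/day


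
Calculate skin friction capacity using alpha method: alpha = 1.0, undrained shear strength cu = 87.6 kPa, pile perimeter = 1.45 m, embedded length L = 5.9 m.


Using Qs = alpha * cu * perimeter * L
Qs = 1.0 * 87.6 * 1.45 * 5.9
Qs = 749.42 kN


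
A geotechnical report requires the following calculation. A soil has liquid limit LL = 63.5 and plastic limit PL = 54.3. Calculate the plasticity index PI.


Using PI = LL - PL
PI = 63.5 - 54.3
PI = 9.2


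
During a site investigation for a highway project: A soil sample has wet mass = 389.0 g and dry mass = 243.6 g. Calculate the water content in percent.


Result: 59.69 %

Derivation:
Using w = (m_wet - m_dry) / m_dry * 100
m_wet - m_dry = 389.0 - 243.6 = 145.4 g
w = 145.4 / 243.6 * 100
w = 59.69 %


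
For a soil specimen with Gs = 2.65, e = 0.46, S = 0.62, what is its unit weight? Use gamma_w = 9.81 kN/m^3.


Using gamma = gamma_w * (Gs + S*e) / (1 + e)
Numerator: Gs + S*e = 2.65 + 0.62*0.46 = 2.9352
Denominator: 1 + e = 1 + 0.46 = 1.46
gamma = 9.81 * 2.9352 / 1.46
gamma = 19.722 kN/m^3


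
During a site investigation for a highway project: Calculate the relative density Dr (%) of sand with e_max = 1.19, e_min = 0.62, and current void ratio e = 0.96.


Using Dr = (e_max - e) / (e_max - e_min) * 100
e_max - e = 1.19 - 0.96 = 0.23
e_max - e_min = 1.19 - 0.62 = 0.57
Dr = 0.23 / 0.57 * 100
Dr = 40.35 %


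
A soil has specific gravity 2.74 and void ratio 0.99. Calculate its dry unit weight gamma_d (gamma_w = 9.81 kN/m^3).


Using gamma_d = Gs * gamma_w / (1 + e)
gamma_d = 2.74 * 9.81 / (1 + 0.99)
gamma_d = 2.74 * 9.81 / 1.99
gamma_d = 13.507 kN/m^3


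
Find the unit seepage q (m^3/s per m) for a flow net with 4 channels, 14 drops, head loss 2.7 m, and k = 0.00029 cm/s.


Result: 2.237e-06 m^3/s per m

Derivation:
Convert k to m/s for unit consistency with H:
k = 0.00029 cm/s = 0.00029 / 100 m/s = 2.9e-06 m/s
Using q = k * H * Nf / Nd
Nf / Nd = 4 / 14 = 0.2857
q = 2.9e-06 * 2.7 * 0.2857
q = 2.237e-06 m^3/s per m


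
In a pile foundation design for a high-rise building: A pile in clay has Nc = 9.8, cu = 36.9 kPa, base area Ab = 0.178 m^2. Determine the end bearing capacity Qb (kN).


Using Qb = Nc * cu * Ab
Qb = 9.8 * 36.9 * 0.178
Qb = 64.37 kN


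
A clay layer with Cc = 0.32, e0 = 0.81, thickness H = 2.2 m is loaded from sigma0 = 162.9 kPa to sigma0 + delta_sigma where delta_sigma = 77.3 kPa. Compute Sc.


Using Sc = Cc * H / (1 + e0) * log10((sigma0 + delta_sigma) / sigma0)
Stress ratio = (162.9 + 77.3) / 162.9 = 1.47452
log10(1.47452) = 0.168652
Cc * H / (1 + e0) = 0.32 * 2.2 / (1 + 0.81) = 0.38895
Sc = 0.38895 * 0.168652
Sc = 0.0656 m


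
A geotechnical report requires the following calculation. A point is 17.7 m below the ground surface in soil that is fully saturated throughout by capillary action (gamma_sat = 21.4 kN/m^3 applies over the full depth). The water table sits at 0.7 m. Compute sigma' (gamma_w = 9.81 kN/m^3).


Result: 212.01 kPa

Derivation:
Total stress = gamma_sat * depth
sigma = 21.4 * 17.7 = 378.78 kPa
Pore water pressure u = gamma_w * (depth - d_wt)
u = 9.81 * (17.7 - 0.7) = 166.77 kPa
Effective stress = sigma - u
sigma' = 378.78 - 166.77 = 212.01 kPa


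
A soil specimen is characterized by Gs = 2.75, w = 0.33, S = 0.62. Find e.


Using the relation e = Gs * w / S
e = 2.75 * 0.33 / 0.62
e = 1.4637


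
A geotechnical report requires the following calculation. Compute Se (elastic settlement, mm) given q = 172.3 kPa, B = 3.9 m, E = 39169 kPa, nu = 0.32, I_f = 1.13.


Result: 17.401 mm

Derivation:
Using Se = q * B * (1 - nu^2) * I_f / E
1 - nu^2 = 1 - 0.32^2 = 0.8976
Se = 172.3 * 3.9 * 0.8976 * 1.13 / 39169
Se = 0.017401 m
Convert to mm: Se = 0.017401 * 1000 = 17.401 mm


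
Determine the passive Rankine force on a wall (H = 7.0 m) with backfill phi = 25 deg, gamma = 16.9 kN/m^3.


Compute passive earth pressure coefficient:
Kp = tan^2(45 + phi/2) = tan^2(57.5) = 2.463913
Compute passive force:
Pp = 0.5 * Kp * gamma * H^2
Pp = 0.5 * 2.463913 * 16.9 * 7.0^2
Pp = 1020.18 kN/m


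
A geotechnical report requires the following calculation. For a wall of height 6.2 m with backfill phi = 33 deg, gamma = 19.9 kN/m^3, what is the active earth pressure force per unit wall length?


Compute active earth pressure coefficient:
Ka = tan^2(45 - phi/2) = tan^2(28.5) = 0.294801
Compute active force:
Pa = 0.5 * Ka * gamma * H^2
Pa = 0.5 * 0.294801 * 19.9 * 6.2^2
Pa = 112.75 kN/m


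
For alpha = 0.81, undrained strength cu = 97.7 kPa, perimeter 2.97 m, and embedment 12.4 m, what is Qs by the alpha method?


Using Qs = alpha * cu * perimeter * L
Qs = 0.81 * 97.7 * 2.97 * 12.4
Qs = 2914.46 kN


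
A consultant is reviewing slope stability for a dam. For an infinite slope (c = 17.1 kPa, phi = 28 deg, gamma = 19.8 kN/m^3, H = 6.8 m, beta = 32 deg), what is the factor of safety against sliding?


Result: 1.134

Derivation:
Using Fs = c / (gamma*H*sin(beta)*cos(beta)) + tan(phi)/tan(beta)
Cohesion contribution = 17.1 / (19.8*6.8*sin(32)*cos(32))
Cohesion contribution = 0.282613
Friction contribution = tan(28)/tan(32) = 0.850913
Fs = 0.282613 + 0.850913
Fs = 1.134


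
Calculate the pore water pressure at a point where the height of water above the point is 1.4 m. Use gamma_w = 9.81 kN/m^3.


Using u = gamma_w * h_w
u = 9.81 * 1.4
u = 13.73 kPa


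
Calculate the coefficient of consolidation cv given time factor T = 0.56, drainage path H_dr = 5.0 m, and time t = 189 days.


Using cv = T * H_dr^2 / t
H_dr^2 = 5.0^2 = 25.0
cv = 0.56 * 25.0 / 189
cv = 0.07407 m^2/day


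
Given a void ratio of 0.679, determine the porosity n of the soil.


Using the relation n = e / (1 + e)
n = 0.679 / (1 + 0.679)
n = 0.679 / 1.679
n = 0.4044


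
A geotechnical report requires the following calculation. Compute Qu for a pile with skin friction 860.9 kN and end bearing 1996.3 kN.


Using Qu = Qf + Qb
Qu = 860.9 + 1996.3
Qu = 2857.2 kN


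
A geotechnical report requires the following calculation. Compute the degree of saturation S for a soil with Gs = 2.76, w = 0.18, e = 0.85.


Using S = Gs * w / e
S = 2.76 * 0.18 / 0.85
S = 0.5845


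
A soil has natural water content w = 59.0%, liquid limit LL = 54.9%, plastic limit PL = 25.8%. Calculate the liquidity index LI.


Result: 1.141

Derivation:
First compute the plasticity index:
PI = LL - PL = 54.9 - 25.8 = 29.1
Then compute the liquidity index:
LI = (w - PL) / PI
LI = (59.0 - 25.8) / 29.1
LI = 1.141


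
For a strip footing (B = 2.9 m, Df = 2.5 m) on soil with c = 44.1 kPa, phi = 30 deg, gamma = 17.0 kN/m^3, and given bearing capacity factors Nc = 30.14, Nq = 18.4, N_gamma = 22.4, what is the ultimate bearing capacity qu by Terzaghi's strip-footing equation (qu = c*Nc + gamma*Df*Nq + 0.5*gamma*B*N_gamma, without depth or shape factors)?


Compute qu = c*Nc + gamma*Df*Nq + 0.5*gamma*B*N_gamma
Term 1: 44.1 * 30.14 = 1329.174
Term 2: 17.0 * 2.5 * 18.4 = 782.0
Term 3: 0.5 * 17.0 * 2.9 * 22.4 = 552.16
qu = 1329.174 + 782.0 + 552.16
qu = 2663.33 kPa


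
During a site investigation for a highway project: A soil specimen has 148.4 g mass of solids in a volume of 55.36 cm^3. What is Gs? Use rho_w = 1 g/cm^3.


Using Gs = m_s / (V_s * rho_w)
Since rho_w = 1 g/cm^3:
Gs = 148.4 / 55.36
Gs = 2.681


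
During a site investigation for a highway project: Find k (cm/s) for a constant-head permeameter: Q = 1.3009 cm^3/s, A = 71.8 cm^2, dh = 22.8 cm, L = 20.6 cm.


Result: 0.01637 cm/s

Derivation:
Compute hydraulic gradient:
i = dh / L = 22.8 / 20.6 = 1.1068
Then apply Darcy's law:
k = Q / (A * i)
k = 1.3009 / (71.8 * 1.1068)
k = 1.3009 / 79.468
k = 0.01637 cm/s


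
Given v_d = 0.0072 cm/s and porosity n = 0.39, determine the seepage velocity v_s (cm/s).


Using v_s = v_d / n
v_s = 0.0072 / 0.39
v_s = 0.01846 cm/s


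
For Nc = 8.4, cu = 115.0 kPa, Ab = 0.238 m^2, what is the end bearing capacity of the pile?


Using Qb = Nc * cu * Ab
Qb = 8.4 * 115.0 * 0.238
Qb = 229.91 kN


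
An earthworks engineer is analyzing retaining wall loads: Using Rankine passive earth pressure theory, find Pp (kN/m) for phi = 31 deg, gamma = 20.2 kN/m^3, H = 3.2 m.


Result: 323.1 kN/m

Derivation:
Compute passive earth pressure coefficient:
Kp = tan^2(45 + phi/2) = tan^2(60.5) = 3.124035
Compute passive force:
Pp = 0.5 * Kp * gamma * H^2
Pp = 0.5 * 3.124035 * 20.2 * 3.2^2
Pp = 323.1 kN/m


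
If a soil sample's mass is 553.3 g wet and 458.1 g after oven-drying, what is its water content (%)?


Using w = (m_wet - m_dry) / m_dry * 100
m_wet - m_dry = 553.3 - 458.1 = 95.2 g
w = 95.2 / 458.1 * 100
w = 20.78 %


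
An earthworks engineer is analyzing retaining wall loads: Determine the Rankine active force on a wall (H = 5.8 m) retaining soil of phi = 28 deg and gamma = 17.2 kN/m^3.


Compute active earth pressure coefficient:
Ka = tan^2(45 - phi/2) = tan^2(31.0) = 0.361033
Compute active force:
Pa = 0.5 * Ka * gamma * H^2
Pa = 0.5 * 0.361033 * 17.2 * 5.8^2
Pa = 104.45 kN/m


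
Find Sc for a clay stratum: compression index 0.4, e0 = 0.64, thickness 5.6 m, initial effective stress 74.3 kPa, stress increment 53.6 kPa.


Result: 0.3222 m

Derivation:
Using Sc = Cc * H / (1 + e0) * log10((sigma0 + delta_sigma) / sigma0)
Stress ratio = (74.3 + 53.6) / 74.3 = 1.7214
log10(1.7214) = 0.235882
Cc * H / (1 + e0) = 0.4 * 5.6 / (1 + 0.64) = 1.36585
Sc = 1.36585 * 0.235882
Sc = 0.3222 m


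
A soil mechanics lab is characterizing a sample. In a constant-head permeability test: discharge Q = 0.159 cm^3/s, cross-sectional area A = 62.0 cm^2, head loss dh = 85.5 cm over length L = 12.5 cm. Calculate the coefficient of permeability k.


Compute hydraulic gradient:
i = dh / L = 85.5 / 12.5 = 6.84
Then apply Darcy's law:
k = Q / (A * i)
k = 0.159 / (62.0 * 6.84)
k = 0.159 / 424.08
k = 0.000375 cm/s


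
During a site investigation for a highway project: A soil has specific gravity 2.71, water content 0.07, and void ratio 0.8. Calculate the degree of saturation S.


Using S = Gs * w / e
S = 2.71 * 0.07 / 0.8
S = 0.2371


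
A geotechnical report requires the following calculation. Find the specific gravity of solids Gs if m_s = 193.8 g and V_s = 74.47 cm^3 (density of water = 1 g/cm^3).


Using Gs = m_s / (V_s * rho_w)
Since rho_w = 1 g/cm^3:
Gs = 193.8 / 74.47
Gs = 2.602


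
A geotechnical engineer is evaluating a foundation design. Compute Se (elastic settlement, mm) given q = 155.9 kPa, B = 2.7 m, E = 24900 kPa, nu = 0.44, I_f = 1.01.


Result: 13.768 mm

Derivation:
Using Se = q * B * (1 - nu^2) * I_f / E
1 - nu^2 = 1 - 0.44^2 = 0.8064
Se = 155.9 * 2.7 * 0.8064 * 1.01 / 24900
Se = 0.013768 m
Convert to mm: Se = 0.013768 * 1000 = 13.768 mm


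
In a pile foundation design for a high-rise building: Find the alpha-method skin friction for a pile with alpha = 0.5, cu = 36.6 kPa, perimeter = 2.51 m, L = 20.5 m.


Using Qs = alpha * cu * perimeter * L
Qs = 0.5 * 36.6 * 2.51 * 20.5
Qs = 941.63 kN


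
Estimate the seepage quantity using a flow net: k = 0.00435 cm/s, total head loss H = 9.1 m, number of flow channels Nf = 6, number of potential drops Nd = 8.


Convert k to m/s for unit consistency with H:
k = 0.00435 cm/s = 0.00435 / 100 m/s = 4.35e-05 m/s
Using q = k * H * Nf / Nd
Nf / Nd = 6 / 8 = 0.75
q = 4.35e-05 * 9.1 * 0.75
q = 0.0002969 m^3/s per m


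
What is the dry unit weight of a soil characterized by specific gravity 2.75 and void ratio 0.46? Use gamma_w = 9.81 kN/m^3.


Using gamma_d = Gs * gamma_w / (1 + e)
gamma_d = 2.75 * 9.81 / (1 + 0.46)
gamma_d = 2.75 * 9.81 / 1.46
gamma_d = 18.478 kN/m^3


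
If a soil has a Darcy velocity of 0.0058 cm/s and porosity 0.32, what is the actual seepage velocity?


Using v_s = v_d / n
v_s = 0.0058 / 0.32
v_s = 0.01812 cm/s


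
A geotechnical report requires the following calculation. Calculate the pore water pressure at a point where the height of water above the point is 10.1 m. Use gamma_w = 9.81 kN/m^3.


Result: 99.08 kPa

Derivation:
Using u = gamma_w * h_w
u = 9.81 * 10.1
u = 99.08 kPa


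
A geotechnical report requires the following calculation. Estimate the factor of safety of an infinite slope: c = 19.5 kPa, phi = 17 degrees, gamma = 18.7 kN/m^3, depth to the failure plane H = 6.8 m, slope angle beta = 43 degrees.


Using Fs = c / (gamma*H*sin(beta)*cos(beta)) + tan(phi)/tan(beta)
Cohesion contribution = 19.5 / (18.7*6.8*sin(43)*cos(43))
Cohesion contribution = 0.307449
Friction contribution = tan(17)/tan(43) = 0.327856
Fs = 0.307449 + 0.327856
Fs = 0.635


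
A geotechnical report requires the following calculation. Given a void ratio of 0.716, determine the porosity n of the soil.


Result: 0.4172

Derivation:
Using the relation n = e / (1 + e)
n = 0.716 / (1 + 0.716)
n = 0.716 / 1.716
n = 0.4172


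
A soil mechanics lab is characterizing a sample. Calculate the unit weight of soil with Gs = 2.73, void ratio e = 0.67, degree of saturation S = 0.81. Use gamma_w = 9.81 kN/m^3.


Result: 19.225 kN/m^3

Derivation:
Using gamma = gamma_w * (Gs + S*e) / (1 + e)
Numerator: Gs + S*e = 2.73 + 0.81*0.67 = 3.2727
Denominator: 1 + e = 1 + 0.67 = 1.67
gamma = 9.81 * 3.2727 / 1.67
gamma = 19.225 kN/m^3


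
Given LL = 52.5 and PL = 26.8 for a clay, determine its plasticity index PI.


Using PI = LL - PL
PI = 52.5 - 26.8
PI = 25.7


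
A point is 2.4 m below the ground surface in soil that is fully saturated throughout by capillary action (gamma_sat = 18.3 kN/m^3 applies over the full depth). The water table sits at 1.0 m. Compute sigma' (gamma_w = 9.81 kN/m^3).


Result: 30.19 kPa

Derivation:
Total stress = gamma_sat * depth
sigma = 18.3 * 2.4 = 43.92 kPa
Pore water pressure u = gamma_w * (depth - d_wt)
u = 9.81 * (2.4 - 1.0) = 13.734 kPa
Effective stress = sigma - u
sigma' = 43.92 - 13.734 = 30.19 kPa


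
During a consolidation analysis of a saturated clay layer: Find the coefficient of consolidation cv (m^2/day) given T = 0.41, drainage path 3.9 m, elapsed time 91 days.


Using cv = T * H_dr^2 / t
H_dr^2 = 3.9^2 = 15.21
cv = 0.41 * 15.21 / 91
cv = 0.06853 m^2/day


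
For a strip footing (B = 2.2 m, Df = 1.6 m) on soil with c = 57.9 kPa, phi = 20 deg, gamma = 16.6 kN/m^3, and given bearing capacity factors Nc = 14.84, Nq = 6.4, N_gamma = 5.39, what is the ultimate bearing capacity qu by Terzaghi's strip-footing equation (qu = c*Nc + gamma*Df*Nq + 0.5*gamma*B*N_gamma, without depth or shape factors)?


Compute qu = c*Nc + gamma*Df*Nq + 0.5*gamma*B*N_gamma
Term 1: 57.9 * 14.84 = 859.236
Term 2: 16.6 * 1.6 * 6.4 = 169.984
Term 3: 0.5 * 16.6 * 2.2 * 5.39 = 98.4214
qu = 859.236 + 169.984 + 98.4214
qu = 1127.64 kPa


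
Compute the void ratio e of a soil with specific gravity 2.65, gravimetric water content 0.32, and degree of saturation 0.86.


Using the relation e = Gs * w / S
e = 2.65 * 0.32 / 0.86
e = 0.986


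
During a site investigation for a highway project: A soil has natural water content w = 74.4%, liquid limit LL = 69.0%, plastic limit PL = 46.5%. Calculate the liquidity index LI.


First compute the plasticity index:
PI = LL - PL = 69.0 - 46.5 = 22.5
Then compute the liquidity index:
LI = (w - PL) / PI
LI = (74.4 - 46.5) / 22.5
LI = 1.24


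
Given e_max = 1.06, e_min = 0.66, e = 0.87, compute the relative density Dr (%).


Result: 47.5 %

Derivation:
Using Dr = (e_max - e) / (e_max - e_min) * 100
e_max - e = 1.06 - 0.87 = 0.19
e_max - e_min = 1.06 - 0.66 = 0.4
Dr = 0.19 / 0.4 * 100
Dr = 47.5 %


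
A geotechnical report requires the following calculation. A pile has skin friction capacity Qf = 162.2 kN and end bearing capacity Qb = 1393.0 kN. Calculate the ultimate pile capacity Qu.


Using Qu = Qf + Qb
Qu = 162.2 + 1393.0
Qu = 1555.2 kN


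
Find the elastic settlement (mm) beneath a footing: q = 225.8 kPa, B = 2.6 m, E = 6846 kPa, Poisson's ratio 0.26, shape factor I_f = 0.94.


Result: 75.161 mm

Derivation:
Using Se = q * B * (1 - nu^2) * I_f / E
1 - nu^2 = 1 - 0.26^2 = 0.9324
Se = 225.8 * 2.6 * 0.9324 * 0.94 / 6846
Se = 0.075161 m
Convert to mm: Se = 0.075161 * 1000 = 75.161 mm


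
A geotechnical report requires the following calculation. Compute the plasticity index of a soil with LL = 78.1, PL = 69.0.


Using PI = LL - PL
PI = 78.1 - 69.0
PI = 9.1


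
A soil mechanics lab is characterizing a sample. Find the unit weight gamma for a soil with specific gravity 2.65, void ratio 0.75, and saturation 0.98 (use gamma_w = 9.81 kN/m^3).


Result: 18.975 kN/m^3

Derivation:
Using gamma = gamma_w * (Gs + S*e) / (1 + e)
Numerator: Gs + S*e = 2.65 + 0.98*0.75 = 3.385
Denominator: 1 + e = 1 + 0.75 = 1.75
gamma = 9.81 * 3.385 / 1.75
gamma = 18.975 kN/m^3


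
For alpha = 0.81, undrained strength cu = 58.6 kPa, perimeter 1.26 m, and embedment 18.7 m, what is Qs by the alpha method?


Result: 1118.39 kN

Derivation:
Using Qs = alpha * cu * perimeter * L
Qs = 0.81 * 58.6 * 1.26 * 18.7
Qs = 1118.39 kN


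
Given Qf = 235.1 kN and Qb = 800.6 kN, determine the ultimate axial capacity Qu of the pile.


Using Qu = Qf + Qb
Qu = 235.1 + 800.6
Qu = 1035.7 kN


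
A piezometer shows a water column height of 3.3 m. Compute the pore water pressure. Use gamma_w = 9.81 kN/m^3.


Using u = gamma_w * h_w
u = 9.81 * 3.3
u = 32.37 kPa


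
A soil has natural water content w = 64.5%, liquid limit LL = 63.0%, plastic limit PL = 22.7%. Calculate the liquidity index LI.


Result: 1.037

Derivation:
First compute the plasticity index:
PI = LL - PL = 63.0 - 22.7 = 40.3
Then compute the liquidity index:
LI = (w - PL) / PI
LI = (64.5 - 22.7) / 40.3
LI = 1.037


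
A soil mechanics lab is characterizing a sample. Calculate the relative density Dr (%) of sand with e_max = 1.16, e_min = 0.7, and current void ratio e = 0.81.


Result: 76.09 %

Derivation:
Using Dr = (e_max - e) / (e_max - e_min) * 100
e_max - e = 1.16 - 0.81 = 0.35
e_max - e_min = 1.16 - 0.7 = 0.46
Dr = 0.35 / 0.46 * 100
Dr = 76.09 %


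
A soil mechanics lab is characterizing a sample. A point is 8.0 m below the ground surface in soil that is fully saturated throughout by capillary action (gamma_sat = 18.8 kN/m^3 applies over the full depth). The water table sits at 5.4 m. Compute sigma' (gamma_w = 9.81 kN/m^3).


Total stress = gamma_sat * depth
sigma = 18.8 * 8.0 = 150.4 kPa
Pore water pressure u = gamma_w * (depth - d_wt)
u = 9.81 * (8.0 - 5.4) = 25.506 kPa
Effective stress = sigma - u
sigma' = 150.4 - 25.506 = 124.89 kPa


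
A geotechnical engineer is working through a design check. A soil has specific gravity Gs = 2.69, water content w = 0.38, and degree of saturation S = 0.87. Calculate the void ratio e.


Result: 1.1749

Derivation:
Using the relation e = Gs * w / S
e = 2.69 * 0.38 / 0.87
e = 1.1749


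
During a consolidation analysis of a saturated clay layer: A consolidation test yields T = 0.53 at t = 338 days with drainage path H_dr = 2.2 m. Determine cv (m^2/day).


Using cv = T * H_dr^2 / t
H_dr^2 = 2.2^2 = 4.84
cv = 0.53 * 4.84 / 338
cv = 0.00759 m^2/day


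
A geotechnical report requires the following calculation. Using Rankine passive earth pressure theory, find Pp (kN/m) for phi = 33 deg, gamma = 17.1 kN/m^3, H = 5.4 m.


Compute passive earth pressure coefficient:
Kp = tan^2(45 + phi/2) = tan^2(61.5) = 3.39212
Compute passive force:
Pp = 0.5 * Kp * gamma * H^2
Pp = 0.5 * 3.39212 * 17.1 * 5.4^2
Pp = 845.72 kN/m


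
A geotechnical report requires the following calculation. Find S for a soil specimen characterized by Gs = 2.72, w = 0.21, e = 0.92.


Result: 0.6209

Derivation:
Using S = Gs * w / e
S = 2.72 * 0.21 / 0.92
S = 0.6209


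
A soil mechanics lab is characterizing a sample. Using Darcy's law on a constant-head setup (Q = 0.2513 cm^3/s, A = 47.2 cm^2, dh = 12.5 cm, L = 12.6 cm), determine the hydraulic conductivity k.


Compute hydraulic gradient:
i = dh / L = 12.5 / 12.6 = 0.992063
Then apply Darcy's law:
k = Q / (A * i)
k = 0.2513 / (47.2 * 0.992063)
k = 0.2513 / 46.8254
k = 0.005367 cm/s


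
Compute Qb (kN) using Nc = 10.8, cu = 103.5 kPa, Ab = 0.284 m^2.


Using Qb = Nc * cu * Ab
Qb = 10.8 * 103.5 * 0.284
Qb = 317.46 kN


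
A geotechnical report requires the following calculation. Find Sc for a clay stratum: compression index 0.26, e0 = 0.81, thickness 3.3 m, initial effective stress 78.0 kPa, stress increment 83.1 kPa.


Result: 0.1493 m

Derivation:
Using Sc = Cc * H / (1 + e0) * log10((sigma0 + delta_sigma) / sigma0)
Stress ratio = (78.0 + 83.1) / 78.0 = 2.06538
log10(2.06538) = 0.315001
Cc * H / (1 + e0) = 0.26 * 3.3 / (1 + 0.81) = 0.474033
Sc = 0.474033 * 0.315001
Sc = 0.1493 m


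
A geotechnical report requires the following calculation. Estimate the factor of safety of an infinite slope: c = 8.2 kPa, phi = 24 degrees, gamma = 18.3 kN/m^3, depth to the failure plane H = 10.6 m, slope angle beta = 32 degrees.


Result: 0.807

Derivation:
Using Fs = c / (gamma*H*sin(beta)*cos(beta)) + tan(phi)/tan(beta)
Cohesion contribution = 8.2 / (18.3*10.6*sin(32)*cos(32))
Cohesion contribution = 0.0940647
Friction contribution = tan(24)/tan(32) = 0.712515
Fs = 0.0940647 + 0.712515
Fs = 0.807


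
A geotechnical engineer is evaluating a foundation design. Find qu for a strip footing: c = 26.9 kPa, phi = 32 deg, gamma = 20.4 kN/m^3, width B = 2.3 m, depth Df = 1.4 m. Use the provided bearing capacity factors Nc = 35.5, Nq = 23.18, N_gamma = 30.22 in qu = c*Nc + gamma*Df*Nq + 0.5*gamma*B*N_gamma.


Result: 2325.93 kPa

Derivation:
Compute qu = c*Nc + gamma*Df*Nq + 0.5*gamma*B*N_gamma
Term 1: 26.9 * 35.5 = 954.95
Term 2: 20.4 * 1.4 * 23.18 = 662.0208
Term 3: 0.5 * 20.4 * 2.3 * 30.22 = 708.9612
qu = 954.95 + 662.0208 + 708.9612
qu = 2325.93 kPa


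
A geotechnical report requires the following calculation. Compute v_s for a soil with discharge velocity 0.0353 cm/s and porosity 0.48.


Using v_s = v_d / n
v_s = 0.0353 / 0.48
v_s = 0.07354 cm/s


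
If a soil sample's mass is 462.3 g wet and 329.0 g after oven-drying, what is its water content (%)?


Result: 40.52 %

Derivation:
Using w = (m_wet - m_dry) / m_dry * 100
m_wet - m_dry = 462.3 - 329.0 = 133.3 g
w = 133.3 / 329.0 * 100
w = 40.52 %


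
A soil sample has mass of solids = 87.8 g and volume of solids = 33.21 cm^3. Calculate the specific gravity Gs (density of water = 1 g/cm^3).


Using Gs = m_s / (V_s * rho_w)
Since rho_w = 1 g/cm^3:
Gs = 87.8 / 33.21
Gs = 2.644


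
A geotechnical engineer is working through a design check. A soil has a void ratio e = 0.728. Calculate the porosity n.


Using the relation n = e / (1 + e)
n = 0.728 / (1 + 0.728)
n = 0.728 / 1.728
n = 0.4213


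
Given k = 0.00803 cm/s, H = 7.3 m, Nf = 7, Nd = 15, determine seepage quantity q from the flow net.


Convert k to m/s for unit consistency with H:
k = 0.00803 cm/s = 0.00803 / 100 m/s = 8.03e-05 m/s
Using q = k * H * Nf / Nd
Nf / Nd = 7 / 15 = 0.4667
q = 8.03e-05 * 7.3 * 0.4667
q = 0.0002736 m^3/s per m


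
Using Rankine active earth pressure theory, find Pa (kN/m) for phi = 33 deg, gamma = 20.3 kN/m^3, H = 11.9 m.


Compute active earth pressure coefficient:
Ka = tan^2(45 - phi/2) = tan^2(28.5) = 0.294801
Compute active force:
Pa = 0.5 * Ka * gamma * H^2
Pa = 0.5 * 0.294801 * 20.3 * 11.9^2
Pa = 423.73 kN/m


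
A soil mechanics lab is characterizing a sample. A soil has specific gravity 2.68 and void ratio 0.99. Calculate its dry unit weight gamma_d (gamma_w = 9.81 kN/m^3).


Using gamma_d = Gs * gamma_w / (1 + e)
gamma_d = 2.68 * 9.81 / (1 + 0.99)
gamma_d = 2.68 * 9.81 / 1.99
gamma_d = 13.211 kN/m^3


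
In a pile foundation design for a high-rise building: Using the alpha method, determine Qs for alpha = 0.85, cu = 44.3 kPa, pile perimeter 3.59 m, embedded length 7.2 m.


Using Qs = alpha * cu * perimeter * L
Qs = 0.85 * 44.3 * 3.59 * 7.2
Qs = 973.31 kN


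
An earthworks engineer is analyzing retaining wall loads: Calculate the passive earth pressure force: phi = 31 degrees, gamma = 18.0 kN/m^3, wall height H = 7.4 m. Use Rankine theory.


Result: 1539.65 kN/m

Derivation:
Compute passive earth pressure coefficient:
Kp = tan^2(45 + phi/2) = tan^2(60.5) = 3.124035
Compute passive force:
Pp = 0.5 * Kp * gamma * H^2
Pp = 0.5 * 3.124035 * 18.0 * 7.4^2
Pp = 1539.65 kN/m


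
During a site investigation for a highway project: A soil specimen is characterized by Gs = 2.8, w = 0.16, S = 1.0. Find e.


Using the relation e = Gs * w / S
e = 2.8 * 0.16 / 1.0
e = 0.448


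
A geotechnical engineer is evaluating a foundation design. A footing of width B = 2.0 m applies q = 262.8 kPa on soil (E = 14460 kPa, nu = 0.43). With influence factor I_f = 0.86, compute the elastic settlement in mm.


Result: 25.48 mm

Derivation:
Using Se = q * B * (1 - nu^2) * I_f / E
1 - nu^2 = 1 - 0.43^2 = 0.8151
Se = 262.8 * 2.0 * 0.8151 * 0.86 / 14460
Se = 0.025480 m
Convert to mm: Se = 0.025480 * 1000 = 25.48 mm


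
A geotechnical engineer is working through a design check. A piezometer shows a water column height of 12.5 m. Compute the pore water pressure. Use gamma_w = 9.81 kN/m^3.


Using u = gamma_w * h_w
u = 9.81 * 12.5
u = 122.62 kPa


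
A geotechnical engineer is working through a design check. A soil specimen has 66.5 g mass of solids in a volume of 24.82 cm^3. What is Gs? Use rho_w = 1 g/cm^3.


Result: 2.679

Derivation:
Using Gs = m_s / (V_s * rho_w)
Since rho_w = 1 g/cm^3:
Gs = 66.5 / 24.82
Gs = 2.679


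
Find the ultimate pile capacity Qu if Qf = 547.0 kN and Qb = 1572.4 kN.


Result: 2119.4 kN

Derivation:
Using Qu = Qf + Qb
Qu = 547.0 + 1572.4
Qu = 2119.4 kN


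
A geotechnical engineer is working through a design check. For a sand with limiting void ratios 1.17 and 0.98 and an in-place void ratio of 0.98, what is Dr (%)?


Using Dr = (e_max - e) / (e_max - e_min) * 100
e_max - e = 1.17 - 0.98 = 0.19
e_max - e_min = 1.17 - 0.98 = 0.19
Dr = 0.19 / 0.19 * 100
Dr = 100.0 %


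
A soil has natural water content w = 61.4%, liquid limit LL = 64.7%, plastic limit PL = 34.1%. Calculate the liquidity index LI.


First compute the plasticity index:
PI = LL - PL = 64.7 - 34.1 = 30.6
Then compute the liquidity index:
LI = (w - PL) / PI
LI = (61.4 - 34.1) / 30.6
LI = 0.892


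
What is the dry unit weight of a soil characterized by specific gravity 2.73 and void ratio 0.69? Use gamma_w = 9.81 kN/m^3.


Using gamma_d = Gs * gamma_w / (1 + e)
gamma_d = 2.73 * 9.81 / (1 + 0.69)
gamma_d = 2.73 * 9.81 / 1.69
gamma_d = 15.847 kN/m^3


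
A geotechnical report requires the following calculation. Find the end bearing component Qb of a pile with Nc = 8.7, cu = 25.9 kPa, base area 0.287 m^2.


Result: 64.67 kN

Derivation:
Using Qb = Nc * cu * Ab
Qb = 8.7 * 25.9 * 0.287
Qb = 64.67 kN


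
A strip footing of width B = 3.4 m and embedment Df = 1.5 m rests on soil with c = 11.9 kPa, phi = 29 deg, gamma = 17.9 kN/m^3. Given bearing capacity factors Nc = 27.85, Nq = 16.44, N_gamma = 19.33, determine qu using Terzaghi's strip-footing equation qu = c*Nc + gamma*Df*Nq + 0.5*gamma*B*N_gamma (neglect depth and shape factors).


Compute qu = c*Nc + gamma*Df*Nq + 0.5*gamma*B*N_gamma
Term 1: 11.9 * 27.85 = 331.415
Term 2: 17.9 * 1.5 * 16.44 = 441.414
Term 3: 0.5 * 17.9 * 3.4 * 19.33 = 588.2119
qu = 331.415 + 441.414 + 588.2119
qu = 1361.04 kPa


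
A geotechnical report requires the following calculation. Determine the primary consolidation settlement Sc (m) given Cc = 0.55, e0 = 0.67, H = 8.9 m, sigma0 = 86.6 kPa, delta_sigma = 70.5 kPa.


Using Sc = Cc * H / (1 + e0) * log10((sigma0 + delta_sigma) / sigma0)
Stress ratio = (86.6 + 70.5) / 86.6 = 1.81409
log10(1.81409) = 0.258658
Cc * H / (1 + e0) = 0.55 * 8.9 / (1 + 0.67) = 2.93114
Sc = 2.93114 * 0.258658
Sc = 0.7582 m


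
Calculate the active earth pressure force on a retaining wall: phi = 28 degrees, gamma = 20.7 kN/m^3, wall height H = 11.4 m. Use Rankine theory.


Compute active earth pressure coefficient:
Ka = tan^2(45 - phi/2) = tan^2(31.0) = 0.361033
Compute active force:
Pa = 0.5 * Ka * gamma * H^2
Pa = 0.5 * 0.361033 * 20.7 * 11.4^2
Pa = 485.62 kN/m


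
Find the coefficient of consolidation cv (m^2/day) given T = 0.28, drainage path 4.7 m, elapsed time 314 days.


Result: 0.0197 m^2/day

Derivation:
Using cv = T * H_dr^2 / t
H_dr^2 = 4.7^2 = 22.09
cv = 0.28 * 22.09 / 314
cv = 0.0197 m^2/day


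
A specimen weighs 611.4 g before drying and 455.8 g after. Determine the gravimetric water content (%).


Result: 34.14 %

Derivation:
Using w = (m_wet - m_dry) / m_dry * 100
m_wet - m_dry = 611.4 - 455.8 = 155.6 g
w = 155.6 / 455.8 * 100
w = 34.14 %


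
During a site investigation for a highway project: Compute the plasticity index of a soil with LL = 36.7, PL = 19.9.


Using PI = LL - PL
PI = 36.7 - 19.9
PI = 16.8


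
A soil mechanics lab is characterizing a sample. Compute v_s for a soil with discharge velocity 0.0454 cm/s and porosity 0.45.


Result: 0.10089 cm/s

Derivation:
Using v_s = v_d / n
v_s = 0.0454 / 0.45
v_s = 0.10089 cm/s


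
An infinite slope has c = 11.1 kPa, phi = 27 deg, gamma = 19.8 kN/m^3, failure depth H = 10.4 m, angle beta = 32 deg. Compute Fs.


Result: 0.935

Derivation:
Using Fs = c / (gamma*H*sin(beta)*cos(beta)) + tan(phi)/tan(beta)
Cohesion contribution = 11.1 / (19.8*10.4*sin(32)*cos(32))
Cohesion contribution = 0.119948
Friction contribution = tan(27)/tan(32) = 0.815411
Fs = 0.119948 + 0.815411
Fs = 0.935


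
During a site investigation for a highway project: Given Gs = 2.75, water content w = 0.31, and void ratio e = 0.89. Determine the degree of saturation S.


Using S = Gs * w / e
S = 2.75 * 0.31 / 0.89
S = 0.9579


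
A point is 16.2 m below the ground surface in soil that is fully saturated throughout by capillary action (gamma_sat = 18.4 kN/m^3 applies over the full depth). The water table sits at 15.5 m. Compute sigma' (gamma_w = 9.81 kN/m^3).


Total stress = gamma_sat * depth
sigma = 18.4 * 16.2 = 298.08 kPa
Pore water pressure u = gamma_w * (depth - d_wt)
u = 9.81 * (16.2 - 15.5) = 6.867 kPa
Effective stress = sigma - u
sigma' = 298.08 - 6.867 = 291.21 kPa


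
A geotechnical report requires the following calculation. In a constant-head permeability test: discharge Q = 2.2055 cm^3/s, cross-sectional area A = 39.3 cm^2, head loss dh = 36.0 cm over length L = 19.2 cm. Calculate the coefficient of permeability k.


Compute hydraulic gradient:
i = dh / L = 36.0 / 19.2 = 1.875
Then apply Darcy's law:
k = Q / (A * i)
k = 2.2055 / (39.3 * 1.875)
k = 2.2055 / 73.6875
k = 0.02993 cm/s


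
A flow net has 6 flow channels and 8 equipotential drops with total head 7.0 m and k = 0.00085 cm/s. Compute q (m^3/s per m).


Convert k to m/s for unit consistency with H:
k = 0.00085 cm/s = 0.00085 / 100 m/s = 8.5e-06 m/s
Using q = k * H * Nf / Nd
Nf / Nd = 6 / 8 = 0.75
q = 8.5e-06 * 7.0 * 0.75
q = 4.463e-05 m^3/s per m


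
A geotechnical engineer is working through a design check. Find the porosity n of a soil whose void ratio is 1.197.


Result: 0.5448

Derivation:
Using the relation n = e / (1 + e)
n = 1.197 / (1 + 1.197)
n = 1.197 / 2.197
n = 0.5448


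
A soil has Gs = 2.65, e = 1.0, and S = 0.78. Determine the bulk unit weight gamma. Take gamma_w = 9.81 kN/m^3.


Using gamma = gamma_w * (Gs + S*e) / (1 + e)
Numerator: Gs + S*e = 2.65 + 0.78*1.0 = 3.43
Denominator: 1 + e = 1 + 1.0 = 2.0
gamma = 9.81 * 3.43 / 2.0
gamma = 16.824 kN/m^3


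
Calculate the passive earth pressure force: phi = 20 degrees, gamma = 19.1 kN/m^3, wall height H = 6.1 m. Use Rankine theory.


Compute passive earth pressure coefficient:
Kp = tan^2(45 + phi/2) = tan^2(55.0) = 2.039607
Compute passive force:
Pp = 0.5 * Kp * gamma * H^2
Pp = 0.5 * 2.039607 * 19.1 * 6.1^2
Pp = 724.79 kN/m


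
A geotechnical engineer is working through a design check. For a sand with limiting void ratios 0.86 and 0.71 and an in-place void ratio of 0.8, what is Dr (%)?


Using Dr = (e_max - e) / (e_max - e_min) * 100
e_max - e = 0.86 - 0.8 = 0.06
e_max - e_min = 0.86 - 0.71 = 0.15
Dr = 0.06 / 0.15 * 100
Dr = 40.0 %


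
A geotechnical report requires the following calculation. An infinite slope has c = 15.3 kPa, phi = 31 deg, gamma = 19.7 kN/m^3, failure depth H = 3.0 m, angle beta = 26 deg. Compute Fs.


Result: 1.889

Derivation:
Using Fs = c / (gamma*H*sin(beta)*cos(beta)) + tan(phi)/tan(beta)
Cohesion contribution = 15.3 / (19.7*3.0*sin(26)*cos(26))
Cohesion contribution = 0.657055
Friction contribution = tan(31)/tan(26) = 1.23195
Fs = 0.657055 + 1.23195
Fs = 1.889
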